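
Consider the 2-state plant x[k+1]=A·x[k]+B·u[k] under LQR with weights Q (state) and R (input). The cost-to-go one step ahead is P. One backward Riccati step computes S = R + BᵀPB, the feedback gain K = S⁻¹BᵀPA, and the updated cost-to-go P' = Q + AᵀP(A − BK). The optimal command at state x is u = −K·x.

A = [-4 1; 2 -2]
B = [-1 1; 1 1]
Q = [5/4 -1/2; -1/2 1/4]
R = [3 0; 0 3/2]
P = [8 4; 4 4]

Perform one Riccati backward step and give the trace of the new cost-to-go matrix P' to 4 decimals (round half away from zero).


BᵀP = [-4.0000 0.0000; 12.0000 8.0000]
S = R + BᵀPB = [3 0; 0 3/2] + [4.0000 -4.0000; -4.0000 20.0000] = [7.0000 -4.0000; -4.0000 21.5000]
BᵀPA = [16.0000 -4.0000; -32.0000 -4.0000]
K = S⁻¹·BᵀPA = [1.6059 -0.7584; -1.1896 -0.3271]
A−BK = [-1.2045 0.5688; 1.5836 -0.9145]
AᵀP(A−BK) = [16.2379 -6.3346; -6.3346 3.6580]
P' = Q + AᵀP(A−BK) = [17.4879 -6.8346; -6.8346 3.9080]
tr(P') = 21.3959

21.3959


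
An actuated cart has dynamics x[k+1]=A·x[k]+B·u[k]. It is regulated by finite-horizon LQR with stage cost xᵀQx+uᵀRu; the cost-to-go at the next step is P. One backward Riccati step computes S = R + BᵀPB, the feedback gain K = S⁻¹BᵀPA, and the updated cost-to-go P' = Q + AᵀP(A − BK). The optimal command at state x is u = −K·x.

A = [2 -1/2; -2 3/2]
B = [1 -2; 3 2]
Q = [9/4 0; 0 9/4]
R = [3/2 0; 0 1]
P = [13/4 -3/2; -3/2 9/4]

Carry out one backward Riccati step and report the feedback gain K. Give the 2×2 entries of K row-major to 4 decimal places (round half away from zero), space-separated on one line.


BᵀP = [-1.2500 5.2500; -9.5000 7.5000]
S = R + BᵀPB = [3/2 0; 0 1] + [14.5000 13.0000; 13.0000 34.0000] = [16.0000 13.0000; 13.0000 35.0000]
BᵀPA = [-13.0000 8.5000; -34.0000 16.0000]
K = S⁻¹·BᵀPA = [-0.0332 0.2289; -0.9591 0.3721]
A−BK = [0.1151 0.0153; 0.0179 0.0691]
AᵀP(A−BK) = [0.9591 -0.3721; -0.3721 0.2254]
P' = Q + AᵀP(A−BK) = [3.2091 -0.3721; -0.3721 2.4754]
tr(P') = 5.6845

-0.0332 0.2289 -0.9591 0.3721


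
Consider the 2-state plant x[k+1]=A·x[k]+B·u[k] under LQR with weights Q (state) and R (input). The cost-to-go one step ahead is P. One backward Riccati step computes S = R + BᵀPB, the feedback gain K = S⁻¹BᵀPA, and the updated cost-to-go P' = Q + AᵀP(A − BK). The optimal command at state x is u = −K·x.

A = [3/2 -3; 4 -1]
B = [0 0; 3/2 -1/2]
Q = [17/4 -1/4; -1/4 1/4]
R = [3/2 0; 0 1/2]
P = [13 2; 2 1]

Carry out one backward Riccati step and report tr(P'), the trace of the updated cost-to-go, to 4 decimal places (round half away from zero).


138.4167

BᵀP = [3.0000 1.5000; -1.0000 -0.5000]
S = R + BᵀPB = [3/2 0; 0 1/2] + [2.2500 -0.7500; -0.7500 0.2500] = [3.7500 -0.7500; -0.7500 0.7500]
BᵀPA = [10.5000 -10.5000; -3.5000 3.5000]
K = S⁻¹·BᵀPA = [2.3333 -2.3333; -2.3333 2.3333]
A−BK = [1.5000 -3.0000; -0.6667 3.6667]
AᵀP(A−BK) = [36.5833 -56.8333; -56.8333 97.3333]
P' = Q + AᵀP(A−BK) = [40.8333 -57.0833; -57.0833 97.5833]
tr(P') = 138.4167


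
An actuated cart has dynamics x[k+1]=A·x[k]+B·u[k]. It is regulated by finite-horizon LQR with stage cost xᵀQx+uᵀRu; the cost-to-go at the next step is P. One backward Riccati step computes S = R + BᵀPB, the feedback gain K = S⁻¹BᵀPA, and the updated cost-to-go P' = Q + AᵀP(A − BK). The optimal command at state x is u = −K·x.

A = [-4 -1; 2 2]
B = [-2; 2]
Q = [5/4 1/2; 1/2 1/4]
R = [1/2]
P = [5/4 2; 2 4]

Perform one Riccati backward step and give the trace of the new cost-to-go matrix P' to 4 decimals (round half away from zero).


6.3409

BᵀP = [1.5000 4.0000]
S = R + BᵀPB = [1/2] + [5.0000] = [5.5000]
BᵀPA = [2.0000 6.5000]
K = S⁻¹·BᵀPA = [0.3636 1.1818]
A−BK = [-3.2727 1.3636; 1.2727 -0.3636]
AᵀP(A−BK) = [3.2727 -1.3636; -1.3636 1.5682]
P' = Q + AᵀP(A−BK) = [4.5227 -0.8636; -0.8636 1.8182]
tr(P') = 6.3409


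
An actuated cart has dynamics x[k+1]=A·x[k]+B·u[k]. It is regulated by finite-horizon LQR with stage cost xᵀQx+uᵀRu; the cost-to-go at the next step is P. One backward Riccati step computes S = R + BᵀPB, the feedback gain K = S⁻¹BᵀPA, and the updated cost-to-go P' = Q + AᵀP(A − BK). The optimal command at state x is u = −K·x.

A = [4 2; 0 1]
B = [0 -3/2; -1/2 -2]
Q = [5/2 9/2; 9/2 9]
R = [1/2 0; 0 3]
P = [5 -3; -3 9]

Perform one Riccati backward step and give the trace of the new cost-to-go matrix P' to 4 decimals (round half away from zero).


56.7174

BᵀP = [1.5000 -4.5000; -1.5000 -13.5000]
S = R + BᵀPB = [1/2 0; 0 3] + [2.2500 6.7500; 6.7500 29.2500] = [2.7500 6.7500; 6.7500 32.2500]
BᵀPA = [6.0000 -1.5000; -6.0000 -16.5000]
K = S⁻¹·BᵀPA = [5.4261 1.4609; -1.3217 -0.8174]
A−BK = [2.0174 0.7739; 0.0696 0.0957]
AᵀP(A−BK) = [39.5130 14.3304; 14.3304 5.7043]
P' = Q + AᵀP(A−BK) = [42.0130 18.8304; 18.8304 14.7043]
tr(P') = 56.7174


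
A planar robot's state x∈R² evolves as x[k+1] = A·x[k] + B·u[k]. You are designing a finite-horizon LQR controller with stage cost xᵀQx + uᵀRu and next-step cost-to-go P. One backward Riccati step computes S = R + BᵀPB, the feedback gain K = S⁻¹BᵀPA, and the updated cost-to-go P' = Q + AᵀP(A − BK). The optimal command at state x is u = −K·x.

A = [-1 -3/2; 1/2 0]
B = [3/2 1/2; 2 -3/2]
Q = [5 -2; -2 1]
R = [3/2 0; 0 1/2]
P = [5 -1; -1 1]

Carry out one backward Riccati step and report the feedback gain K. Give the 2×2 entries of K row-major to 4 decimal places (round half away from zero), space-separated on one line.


BᵀP = [5.5000 0.5000; 4.0000 -2.0000]
S = R + BᵀPB = [3/2 0; 0 1/2] + [9.2500 2.0000; 2.0000 5.0000] = [10.7500 2.0000; 2.0000 5.5000]
BᵀPA = [-5.2500 -8.2500; -5.0000 -6.0000]
K = S⁻¹·BᵀPA = [-0.3424 -0.6054; -0.7846 -0.8707]
A−BK = [-0.0941 -0.1565; 0.0079 -0.0952]
AᵀP(A−BK) = [0.5295 0.7177; 0.7177 1.0306]
P' = Q + AᵀP(A−BK) = [5.5295 -1.2823; -1.2823 2.0306]
tr(P') = 7.5601

-0.3424 -0.6054 -0.7846 -0.8707


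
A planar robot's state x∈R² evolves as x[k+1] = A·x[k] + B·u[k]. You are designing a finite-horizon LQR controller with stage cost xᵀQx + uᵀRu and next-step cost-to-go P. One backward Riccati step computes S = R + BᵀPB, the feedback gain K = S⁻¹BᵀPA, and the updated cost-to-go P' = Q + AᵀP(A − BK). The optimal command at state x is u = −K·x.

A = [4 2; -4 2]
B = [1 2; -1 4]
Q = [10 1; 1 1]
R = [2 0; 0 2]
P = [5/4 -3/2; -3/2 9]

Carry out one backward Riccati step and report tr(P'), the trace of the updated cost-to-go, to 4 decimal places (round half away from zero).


30.6989

BᵀP = [2.7500 -10.5000; -3.5000 33.0000]
S = R + BᵀPB = [2 0; 0 2] + [13.2500 -36.5000; -36.5000 125.0000] = [15.2500 -36.5000; -36.5000 127.0000]
BᵀPA = [53.0000 -15.5000; -146.0000 59.0000]
K = S⁻¹·BᵀPA = [2.3193 0.3060; -0.4830 0.5525]
A−BK = [2.6468 0.5889; 0.2514 0.0959]
AᵀP(A−BK) = [18.5542 2.4483; 2.4483 1.1447]
P' = Q + AᵀP(A−BK) = [28.5542 3.4483; 3.4483 2.1447]
tr(P') = 30.6989


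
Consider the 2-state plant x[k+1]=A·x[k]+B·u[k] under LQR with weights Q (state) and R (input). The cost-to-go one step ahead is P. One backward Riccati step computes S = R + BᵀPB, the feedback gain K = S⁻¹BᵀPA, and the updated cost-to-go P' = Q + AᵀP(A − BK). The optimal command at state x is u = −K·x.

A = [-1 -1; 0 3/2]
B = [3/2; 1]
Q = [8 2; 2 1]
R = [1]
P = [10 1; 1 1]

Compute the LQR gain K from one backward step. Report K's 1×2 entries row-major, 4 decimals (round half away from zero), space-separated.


BᵀP = [16.0000 2.5000]
S = R + BᵀPB = [1] + [26.5000] = [27.5000]
BᵀPA = [-16.0000 -12.2500]
K = S⁻¹·BᵀPA = [-0.5818 -0.4455]
A−BK = [-0.1273 -0.3318; 0.5818 1.9455]
AᵀP(A−BK) = [0.6909 1.3727; 1.3727 3.7932]
P' = Q + AᵀP(A−BK) = [8.6909 3.3727; 3.3727 4.7932]
tr(P') = 13.4841

-0.5818 -0.4455


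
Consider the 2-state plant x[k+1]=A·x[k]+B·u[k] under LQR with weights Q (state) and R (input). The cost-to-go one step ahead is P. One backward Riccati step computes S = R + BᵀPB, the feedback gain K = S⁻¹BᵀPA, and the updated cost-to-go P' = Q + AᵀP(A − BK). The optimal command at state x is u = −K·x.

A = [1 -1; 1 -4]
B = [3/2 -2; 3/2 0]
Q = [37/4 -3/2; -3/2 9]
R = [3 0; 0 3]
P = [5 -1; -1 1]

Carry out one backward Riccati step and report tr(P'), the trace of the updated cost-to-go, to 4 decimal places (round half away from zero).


BᵀP = [6.0000 0.0000; -10.0000 2.0000]
S = R + BᵀPB = [3 0; 0 3] + [9.0000 -12.0000; -12.0000 20.0000] = [12.0000 -12.0000; -12.0000 23.0000]
BᵀPA = [6.0000 -6.0000; -8.0000 2.0000]
K = S⁻¹·BᵀPA = [0.3182 -0.8636; -0.1818 -0.3636]
A−BK = [0.1591 -0.4318; 0.5227 -2.7045]
AᵀP(A−BK) = [0.6364 -1.7273; -1.7273 8.5455]
P' = Q + AᵀP(A−BK) = [9.8864 -3.2273; -3.2273 17.5455]
tr(P') = 27.4318

27.4318


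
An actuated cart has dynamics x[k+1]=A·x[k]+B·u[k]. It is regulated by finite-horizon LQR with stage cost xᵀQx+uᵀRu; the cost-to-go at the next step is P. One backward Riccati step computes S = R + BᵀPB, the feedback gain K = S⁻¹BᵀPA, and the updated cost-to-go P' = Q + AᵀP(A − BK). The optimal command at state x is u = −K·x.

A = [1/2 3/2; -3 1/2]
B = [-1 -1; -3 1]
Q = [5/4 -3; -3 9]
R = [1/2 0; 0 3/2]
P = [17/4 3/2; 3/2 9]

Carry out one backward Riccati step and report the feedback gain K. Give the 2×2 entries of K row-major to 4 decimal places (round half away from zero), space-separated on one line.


0.6660 -0.4550 -0.9125 -0.7967

BᵀP = [-8.7500 -28.5000; -2.7500 7.5000]
S = R + BᵀPB = [1/2 0; 0 3/2] + [94.2500 -19.7500; -19.7500 10.2500] = [94.7500 -19.7500; -19.7500 11.7500]
BᵀPA = [81.1250 -27.3750; -23.8750 -0.3750]
K = S⁻¹·BᵀPA = [0.6660 -0.4550; -0.9125 -0.7967]
A−BK = [0.2535 0.2484; -0.0895 -0.0683]
AᵀP(A−BK) = [1.7479 1.2022; 1.2022 1.3087]
P' = Q + AᵀP(A−BK) = [2.9979 -1.7978; -1.7978 10.3087]
tr(P') = 13.3066


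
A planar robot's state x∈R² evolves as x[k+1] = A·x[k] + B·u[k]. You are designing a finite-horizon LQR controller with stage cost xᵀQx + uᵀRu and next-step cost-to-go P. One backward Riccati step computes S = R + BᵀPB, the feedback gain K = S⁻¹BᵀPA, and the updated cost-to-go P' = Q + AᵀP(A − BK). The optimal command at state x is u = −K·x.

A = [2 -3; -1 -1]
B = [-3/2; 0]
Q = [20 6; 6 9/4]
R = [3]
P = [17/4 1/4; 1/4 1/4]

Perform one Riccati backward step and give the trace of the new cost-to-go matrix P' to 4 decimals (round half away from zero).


36.0410

BᵀP = [-6.3750 -0.3750]
S = R + BᵀPB = [3] + [9.5625] = [12.5625]
BᵀPA = [-12.3750 19.5000]
K = S⁻¹·BᵀPA = [-0.9851 1.5522]
A−BK = [0.5224 -0.6716; -1.0000 -1.0000]
AᵀP(A−BK) = [4.0597 -5.7910; -5.7910 9.7313]
P' = Q + AᵀP(A−BK) = [24.0597 0.2090; 0.2090 11.9813]
tr(P') = 36.0410


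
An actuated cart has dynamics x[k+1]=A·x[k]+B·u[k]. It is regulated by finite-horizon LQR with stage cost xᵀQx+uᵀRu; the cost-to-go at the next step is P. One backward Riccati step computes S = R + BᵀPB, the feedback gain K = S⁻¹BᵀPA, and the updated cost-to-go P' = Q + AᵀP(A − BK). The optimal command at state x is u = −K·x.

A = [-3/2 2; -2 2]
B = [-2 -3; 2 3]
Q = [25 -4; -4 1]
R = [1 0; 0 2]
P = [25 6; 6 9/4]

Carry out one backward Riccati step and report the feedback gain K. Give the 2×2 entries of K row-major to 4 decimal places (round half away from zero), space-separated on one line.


0.5512 -0.6967 0.4134 -0.5225

BᵀP = [-38.0000 -7.5000; -57.0000 -11.2500]
S = R + BᵀPB = [1 0; 0 2] + [61.0000 91.5000; 91.5000 137.2500] = [62.0000 91.5000; 91.5000 139.2500]
BᵀPA = [72.0000 -91.0000; 108.0000 -136.5000]
K = S⁻¹·BᵀPA = [0.5512 -0.6967; 0.4134 -0.5225]
A−BK = [0.8426 -0.9608; -4.3426 4.9608]
AᵀP(A−BK) = [16.9170 -19.4124; -19.4124 22.2852]
P' = Q + AᵀP(A−BK) = [41.9170 -23.4124; -23.4124 23.2852]
tr(P') = 65.2022


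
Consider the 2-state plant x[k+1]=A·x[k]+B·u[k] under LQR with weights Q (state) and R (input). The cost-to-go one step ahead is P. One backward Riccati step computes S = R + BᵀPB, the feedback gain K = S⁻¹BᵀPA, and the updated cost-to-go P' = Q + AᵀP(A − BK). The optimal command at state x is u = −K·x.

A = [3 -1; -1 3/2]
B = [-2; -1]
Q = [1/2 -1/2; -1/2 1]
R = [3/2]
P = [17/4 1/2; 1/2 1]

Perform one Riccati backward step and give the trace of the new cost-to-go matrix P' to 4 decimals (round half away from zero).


BᵀP = [-9.0000 -2.0000]
S = R + BᵀPB = [3/2] + [20.0000] = [21.5000]
BᵀPA = [-25.0000 6.0000]
K = S⁻¹·BᵀPA = [-1.1628 0.2791]
A−BK = [0.6744 -0.4419; -2.1628 1.7791]
AᵀP(A−BK) = [7.1802 -4.5233; -4.5233 3.3256]
P' = Q + AᵀP(A−BK) = [7.6802 -5.0233; -5.0233 4.3256]
tr(P') = 12.0058

12.0058


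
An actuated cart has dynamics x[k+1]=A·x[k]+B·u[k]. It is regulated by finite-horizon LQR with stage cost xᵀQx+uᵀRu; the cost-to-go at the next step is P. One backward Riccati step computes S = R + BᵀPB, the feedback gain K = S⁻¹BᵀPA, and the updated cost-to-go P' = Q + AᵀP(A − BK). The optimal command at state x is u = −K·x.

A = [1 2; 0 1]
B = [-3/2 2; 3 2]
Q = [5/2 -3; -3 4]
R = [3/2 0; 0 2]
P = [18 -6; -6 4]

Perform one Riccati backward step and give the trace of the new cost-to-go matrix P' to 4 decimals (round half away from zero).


BᵀP = [-45.0000 21.0000; 24.0000 -4.0000]
S = R + BᵀPB = [3/2 0; 0 2] + [130.5000 -48.0000; -48.0000 40.0000] = [132.0000 -48.0000; -48.0000 42.0000]
BᵀPA = [-45.0000 -69.0000; 24.0000 44.0000]
K = S⁻¹·BᵀPA = [-0.2278 -0.2426; 0.3111 0.7704]
A−BK = [0.0361 0.0954; 0.0611 0.1870]
AᵀP(A−BK) = [0.2833 0.5944; 0.5944 1.3648]
P' = Q + AᵀP(A−BK) = [2.7833 -2.4056; -2.4056 5.3648]
tr(P') = 8.1481

8.1481


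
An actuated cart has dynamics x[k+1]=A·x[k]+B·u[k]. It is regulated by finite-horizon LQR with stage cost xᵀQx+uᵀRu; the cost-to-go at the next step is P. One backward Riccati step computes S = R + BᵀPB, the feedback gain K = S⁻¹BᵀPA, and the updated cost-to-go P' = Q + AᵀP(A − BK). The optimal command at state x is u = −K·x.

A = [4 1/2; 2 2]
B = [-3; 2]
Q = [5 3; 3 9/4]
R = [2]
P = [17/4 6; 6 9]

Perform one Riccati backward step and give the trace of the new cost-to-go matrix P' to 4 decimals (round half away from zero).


BᵀP = [-0.7500 0.0000]
S = R + BᵀPB = [2] + [2.2500] = [4.2500]
BᵀPA = [-3.0000 -0.3750]
K = S⁻¹·BᵀPA = [-0.7059 -0.0882]
A−BK = [1.8824 0.2353; 3.4118 2.1765]
AᵀP(A−BK) = [197.8824 98.2353; 98.2353 49.0294]
P' = Q + AᵀP(A−BK) = [202.8824 101.2353; 101.2353 51.2794]
tr(P') = 254.1618

254.1618


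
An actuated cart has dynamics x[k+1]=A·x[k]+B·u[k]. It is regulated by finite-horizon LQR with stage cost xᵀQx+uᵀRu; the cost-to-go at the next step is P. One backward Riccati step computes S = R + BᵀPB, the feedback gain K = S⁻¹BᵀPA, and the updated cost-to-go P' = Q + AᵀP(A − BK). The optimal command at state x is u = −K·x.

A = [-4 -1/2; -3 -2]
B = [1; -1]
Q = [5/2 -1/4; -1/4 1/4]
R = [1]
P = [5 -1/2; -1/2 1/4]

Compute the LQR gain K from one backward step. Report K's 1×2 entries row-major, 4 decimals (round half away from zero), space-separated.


-2.7241 -0.1724

BᵀP = [5.5000 -0.7500]
S = R + BᵀPB = [1] + [6.2500] = [7.2500]
BᵀPA = [-19.7500 -1.2500]
K = S⁻¹·BᵀPA = [-2.7241 -0.1724]
A−BK = [-1.2759 -0.3276; -5.7241 -2.1724]
AᵀP(A−BK) = [16.4483 3.3448; 3.3448 1.0345]
P' = Q + AᵀP(A−BK) = [18.9483 3.0948; 3.0948 1.2845]
tr(P') = 20.2328


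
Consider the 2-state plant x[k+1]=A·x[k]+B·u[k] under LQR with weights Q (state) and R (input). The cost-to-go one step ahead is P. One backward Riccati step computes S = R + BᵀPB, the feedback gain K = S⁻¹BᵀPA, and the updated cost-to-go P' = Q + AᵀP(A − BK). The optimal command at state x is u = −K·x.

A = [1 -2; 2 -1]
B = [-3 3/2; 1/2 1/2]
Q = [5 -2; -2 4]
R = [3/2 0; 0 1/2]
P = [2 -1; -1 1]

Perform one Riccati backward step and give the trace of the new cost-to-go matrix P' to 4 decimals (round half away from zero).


BᵀP = [-6.5000 3.5000; 2.5000 -1.0000]
S = R + BᵀPB = [3/2 0; 0 1/2] + [21.2500 -8.0000; -8.0000 3.2500] = [22.7500 -8.0000; -8.0000 3.7500]
BᵀPA = [0.5000 9.5000; 0.5000 -4.0000]
K = S⁻¹·BᵀPA = [0.2757 0.1701; 0.7214 -0.7038]
A−BK = [0.7449 -0.4340; 1.5015 -0.7331]
AᵀP(A−BK) = [1.5015 -0.7331; -0.7331 0.5689]
P' = Q + AᵀP(A−BK) = [6.5015 -2.7331; -2.7331 4.5689]
tr(P') = 11.0704

11.0704


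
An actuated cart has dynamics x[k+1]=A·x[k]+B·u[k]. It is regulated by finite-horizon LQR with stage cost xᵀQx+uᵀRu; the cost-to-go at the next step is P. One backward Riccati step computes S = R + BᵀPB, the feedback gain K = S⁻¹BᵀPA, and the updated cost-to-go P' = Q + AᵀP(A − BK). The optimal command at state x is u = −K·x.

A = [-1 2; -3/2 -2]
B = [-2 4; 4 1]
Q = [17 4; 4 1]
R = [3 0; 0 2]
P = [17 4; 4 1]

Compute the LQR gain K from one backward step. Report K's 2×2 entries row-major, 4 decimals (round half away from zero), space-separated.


-0.0327 -0.1837 -0.3257 0.3128

BᵀP = [-18.0000 -4.0000; 72.0000 17.0000]
S = R + BᵀPB = [3 0; 0 2] + [20.0000 -76.0000; -76.0000 305.0000] = [23.0000 -76.0000; -76.0000 307.0000]
BᵀPA = [24.0000 -28.0000; -97.5000 110.0000]
K = S⁻¹·BᵀPA = [-0.0327 -0.1837; -0.3257 0.3128]
A−BK = [0.2374 0.3813; -1.0436 -1.5782]
AᵀP(A−BK) = [0.2805 -0.0903; -0.0903 0.4451]
P' = Q + AᵀP(A−BK) = [17.2805 3.9097; 3.9097 1.4451]
tr(P') = 18.7257


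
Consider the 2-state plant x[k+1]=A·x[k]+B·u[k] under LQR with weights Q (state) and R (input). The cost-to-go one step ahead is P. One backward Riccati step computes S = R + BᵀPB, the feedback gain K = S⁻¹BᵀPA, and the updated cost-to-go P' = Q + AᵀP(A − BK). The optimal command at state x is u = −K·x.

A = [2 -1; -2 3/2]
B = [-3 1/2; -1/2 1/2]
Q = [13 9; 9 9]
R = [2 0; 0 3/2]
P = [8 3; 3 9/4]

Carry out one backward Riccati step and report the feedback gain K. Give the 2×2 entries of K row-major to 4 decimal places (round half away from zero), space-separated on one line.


BᵀP = [-25.5000 -10.1250; 5.5000 2.6250]
S = R + BᵀPB = [2 0; 0 3/2] + [81.5625 -17.8125; -17.8125 4.0625] = [83.5625 -17.8125; -17.8125 5.5625]
BᵀPA = [-30.7500 10.3125; 5.7500 -1.5625]
K = S⁻¹·BᵀPA = [-0.4652 0.2002; -0.4558 0.3601]
A−BK = [0.8325 -0.5795; -2.0047 1.4200]
AᵀP(A−BK) = [5.3175 -3.6653; -3.6653 2.5609]
P' = Q + AᵀP(A−BK) = [18.3175 5.3347; 5.3347 11.5609]
tr(P') = 29.8784

-0.4652 0.2002 -0.4558 0.3601


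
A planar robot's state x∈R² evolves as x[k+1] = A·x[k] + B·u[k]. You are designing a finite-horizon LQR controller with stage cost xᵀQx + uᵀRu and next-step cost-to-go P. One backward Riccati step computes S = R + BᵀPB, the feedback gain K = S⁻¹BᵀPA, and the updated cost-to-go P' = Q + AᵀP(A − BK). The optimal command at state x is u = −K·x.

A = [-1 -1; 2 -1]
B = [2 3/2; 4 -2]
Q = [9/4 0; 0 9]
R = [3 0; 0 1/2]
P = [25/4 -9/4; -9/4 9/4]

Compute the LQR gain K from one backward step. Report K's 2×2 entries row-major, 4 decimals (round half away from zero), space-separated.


0.0906 -0.3116 -0.7902 -0.1934

BᵀP = [3.5000 4.5000; 13.8750 -7.8750]
S = R + BᵀPB = [3 0; 0 1/2] + [25.0000 -3.7500; -3.7500 36.5625] = [28.0000 -3.7500; -3.7500 37.0625]
BᵀPA = [5.5000 -8.0000; -29.6250 -6.0000]
K = S⁻¹·BᵀPA = [0.0906 -0.3116; -0.7902 -0.1934]
A−BK = [0.0040 -0.0866; 0.0573 -0.1404]
AᵀP(A−BK) = [0.3432 -0.0161; -0.0161 0.3465]
P' = Q + AᵀP(A−BK) = [2.5932 -0.0161; -0.0161 9.3465]
tr(P') = 11.9398


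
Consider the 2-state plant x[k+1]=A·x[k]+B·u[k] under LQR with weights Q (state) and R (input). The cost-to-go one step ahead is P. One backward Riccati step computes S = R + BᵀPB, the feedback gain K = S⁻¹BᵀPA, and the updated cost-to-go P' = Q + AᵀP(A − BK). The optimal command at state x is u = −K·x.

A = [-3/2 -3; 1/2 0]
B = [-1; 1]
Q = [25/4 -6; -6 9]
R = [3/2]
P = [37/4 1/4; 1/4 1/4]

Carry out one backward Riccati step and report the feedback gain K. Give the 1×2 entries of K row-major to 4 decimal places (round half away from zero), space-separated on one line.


BᵀP = [-9.0000 0.0000]
S = R + BᵀPB = [3/2] + [9.0000] = [10.5000]
BᵀPA = [13.5000 27.0000]
K = S⁻¹·BᵀPA = [1.2857 2.5714]
A−BK = [-0.2143 -0.4286; -0.7857 -2.5714]
AᵀP(A−BK) = [3.1429 6.5357; 6.5357 13.8214]
P' = Q + AᵀP(A−BK) = [9.3929 0.5357; 0.5357 22.8214]
tr(P') = 32.2143

1.2857 2.5714


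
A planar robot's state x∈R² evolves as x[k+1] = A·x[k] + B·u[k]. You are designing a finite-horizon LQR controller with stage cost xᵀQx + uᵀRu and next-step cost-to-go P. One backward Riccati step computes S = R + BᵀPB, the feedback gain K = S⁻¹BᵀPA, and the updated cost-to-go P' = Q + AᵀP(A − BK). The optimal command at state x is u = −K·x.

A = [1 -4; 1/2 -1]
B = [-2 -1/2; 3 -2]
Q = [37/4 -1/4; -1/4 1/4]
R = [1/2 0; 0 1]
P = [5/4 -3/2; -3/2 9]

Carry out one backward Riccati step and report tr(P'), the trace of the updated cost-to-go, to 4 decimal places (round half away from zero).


15.0525

BᵀP = [-7.0000 30.0000; 2.3750 -17.2500]
S = R + BᵀPB = [1/2 0; 0 1] + [104.0000 -56.5000; -56.5000 33.3125] = [104.5000 -56.5000; -56.5000 34.3125]
BᵀPA = [8.0000 -2.0000; -6.2500 7.7500]
K = S⁻¹·BᵀPA = [-0.1999 0.9386; -0.5112 1.7714]
A−BK = [0.3447 -1.2371; 0.0771 -0.2730]
AᵀP(A−BK) = [0.4036 -1.4376; -1.4376 5.1489]
P' = Q + AᵀP(A−BK) = [9.6536 -1.6876; -1.6876 5.3989]
tr(P') = 15.0525


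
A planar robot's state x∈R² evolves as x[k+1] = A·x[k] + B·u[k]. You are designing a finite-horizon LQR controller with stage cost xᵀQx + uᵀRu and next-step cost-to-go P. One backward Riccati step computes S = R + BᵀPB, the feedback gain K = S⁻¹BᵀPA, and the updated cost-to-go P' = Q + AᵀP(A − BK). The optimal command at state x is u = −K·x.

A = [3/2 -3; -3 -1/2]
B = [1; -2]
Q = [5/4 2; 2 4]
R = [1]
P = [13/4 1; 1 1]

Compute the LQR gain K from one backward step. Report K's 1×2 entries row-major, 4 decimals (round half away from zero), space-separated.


1.1471 -0.7647

BᵀP = [1.2500 -1.0000]
S = R + BᵀPB = [1] + [3.2500] = [4.2500]
BᵀPA = [4.8750 -3.2500]
K = S⁻¹·BᵀPA = [1.1471 -0.7647]
A−BK = [0.3529 -2.2353; -0.7059 -2.0294]
AᵀP(A−BK) = [1.7206 -1.1471; -1.1471 30.0147]
P' = Q + AᵀP(A−BK) = [2.9706 0.8529; 0.8529 34.0147]
tr(P') = 36.9853


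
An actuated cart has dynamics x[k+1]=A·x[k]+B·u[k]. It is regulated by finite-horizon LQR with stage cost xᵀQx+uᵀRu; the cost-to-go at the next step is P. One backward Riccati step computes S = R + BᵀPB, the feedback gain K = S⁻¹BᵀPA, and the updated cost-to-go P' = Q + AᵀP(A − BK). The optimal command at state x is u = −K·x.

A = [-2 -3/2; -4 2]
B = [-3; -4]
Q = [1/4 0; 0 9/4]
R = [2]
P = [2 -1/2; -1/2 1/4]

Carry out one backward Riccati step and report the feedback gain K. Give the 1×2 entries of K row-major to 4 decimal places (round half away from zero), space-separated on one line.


BᵀP = [-4.0000 0.5000]
S = R + BᵀPB = [2] + [10.0000] = [12.0000]
BᵀPA = [6.0000 7.0000]
K = S⁻¹·BᵀPA = [0.5000 0.5833]
A−BK = [-0.5000 0.2500; -2.0000 4.3333]
AᵀP(A−BK) = [1.0000 -0.5000; -0.5000 4.4167]
P' = Q + AᵀP(A−BK) = [1.2500 -0.5000; -0.5000 6.6667]
tr(P') = 7.9167

0.5000 0.5833


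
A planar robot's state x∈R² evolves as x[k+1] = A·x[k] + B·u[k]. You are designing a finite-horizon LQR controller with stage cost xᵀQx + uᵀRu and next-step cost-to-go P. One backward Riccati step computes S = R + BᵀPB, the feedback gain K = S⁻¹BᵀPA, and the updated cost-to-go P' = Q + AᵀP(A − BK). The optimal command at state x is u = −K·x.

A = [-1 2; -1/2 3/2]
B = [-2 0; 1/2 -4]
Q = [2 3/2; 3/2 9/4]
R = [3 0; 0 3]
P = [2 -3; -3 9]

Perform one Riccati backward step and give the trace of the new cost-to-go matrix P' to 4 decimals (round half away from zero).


BᵀP = [-5.5000 10.5000; 12.0000 -36.0000]
S = R + BᵀPB = [3 0; 0 3] + [16.2500 -42.0000; -42.0000 144.0000] = [19.2500 -42.0000; -42.0000 147.0000]
BᵀPA = [0.2500 4.7500; 6.0000 -30.0000]
K = S⁻¹·BᵀPA = [0.2709 -0.5271; 0.1182 -0.3547]
A−BK = [-0.4581 0.9458; -0.1626 0.3448]
AᵀP(A−BK) = [0.4729 -0.9901; -0.9901 2.1133]
P' = Q + AᵀP(A−BK) = [2.4729 0.5099; 0.5099 4.3633]
tr(P') = 6.8362

6.8362


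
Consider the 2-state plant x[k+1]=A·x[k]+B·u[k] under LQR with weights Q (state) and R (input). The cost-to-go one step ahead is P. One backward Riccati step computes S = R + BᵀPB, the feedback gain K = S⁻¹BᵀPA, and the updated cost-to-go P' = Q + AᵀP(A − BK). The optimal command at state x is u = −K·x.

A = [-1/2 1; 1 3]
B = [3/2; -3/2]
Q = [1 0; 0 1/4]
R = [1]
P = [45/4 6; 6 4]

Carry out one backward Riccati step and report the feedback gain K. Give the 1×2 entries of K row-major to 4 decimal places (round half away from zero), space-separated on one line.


BᵀP = [7.8750 3.0000]
S = R + BᵀPB = [1] + [7.3125] = [8.3125]
BᵀPA = [-0.9375 16.8750]
K = S⁻¹·BᵀPA = [-0.1128 2.0301]
A−BK = [-0.3308 -2.0451; 0.8308 6.0451]
AᵀP(A−BK) = [0.7068 5.2782; 5.2782 48.9925]
P' = Q + AᵀP(A−BK) = [1.7068 5.2782; 5.2782 49.2425]
tr(P') = 50.9492

-0.1128 2.0301


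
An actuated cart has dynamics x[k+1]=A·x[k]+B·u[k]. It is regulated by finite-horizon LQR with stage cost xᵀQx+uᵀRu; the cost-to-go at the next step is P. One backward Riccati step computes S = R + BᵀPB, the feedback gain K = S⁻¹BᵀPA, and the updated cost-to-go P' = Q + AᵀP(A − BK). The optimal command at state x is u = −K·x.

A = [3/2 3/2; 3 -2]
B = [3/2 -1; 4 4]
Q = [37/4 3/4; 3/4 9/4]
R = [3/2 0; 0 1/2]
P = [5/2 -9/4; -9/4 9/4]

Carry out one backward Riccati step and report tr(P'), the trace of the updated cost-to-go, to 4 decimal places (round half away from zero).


12.3759

BᵀP = [-5.2500 5.6250; -11.5000 11.2500]
S = R + BᵀPB = [3/2 0; 0 1/2] + [14.6250 27.7500; 27.7500 56.5000] = [16.1250 27.7500; 27.7500 57.0000]
BᵀPA = [9.0000 -19.1250; 16.5000 -39.7500]
K = S⁻¹·BᵀPA = [0.3698 0.0868; 0.1094 -0.7396]
A−BK = [1.0547 0.6302; 1.0830 0.6113]
AᵀP(A−BK) = [0.4910 0.1726; 0.1726 0.3849]
P' = Q + AᵀP(A−BK) = [9.7410 0.9226; 0.9226 2.6349]
tr(P') = 12.3759


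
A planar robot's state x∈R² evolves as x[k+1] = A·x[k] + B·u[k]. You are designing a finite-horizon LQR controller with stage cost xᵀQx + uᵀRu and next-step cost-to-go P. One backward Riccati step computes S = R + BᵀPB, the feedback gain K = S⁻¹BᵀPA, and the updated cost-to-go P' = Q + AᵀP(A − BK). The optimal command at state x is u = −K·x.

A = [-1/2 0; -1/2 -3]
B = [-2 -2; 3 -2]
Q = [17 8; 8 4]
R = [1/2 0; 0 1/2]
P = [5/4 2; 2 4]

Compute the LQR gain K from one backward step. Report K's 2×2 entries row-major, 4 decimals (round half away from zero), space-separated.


BᵀP = [3.5000 8.0000; -6.5000 -12.0000]
S = R + BᵀPB = [1/2 0; 0 1/2] + [17.0000 -23.0000; -23.0000 37.0000] = [17.5000 -23.0000; -23.0000 37.5000]
BᵀPA = [-5.7500 -24.0000; 9.2500 36.0000]
K = S⁻¹·BᵀPA = [-0.0226 -0.5658; 0.2328 0.6130]
A−BK = [-0.0796 0.0943; 0.0334 -0.0766]
AᵀP(A−BK) = [0.0291 0.0766; 0.0766 0.3536]
P' = Q + AᵀP(A−BK) = [17.0291 8.0766; 8.0766 4.3536]
tr(P') = 21.3827

-0.0226 -0.5658 0.2328 0.6130


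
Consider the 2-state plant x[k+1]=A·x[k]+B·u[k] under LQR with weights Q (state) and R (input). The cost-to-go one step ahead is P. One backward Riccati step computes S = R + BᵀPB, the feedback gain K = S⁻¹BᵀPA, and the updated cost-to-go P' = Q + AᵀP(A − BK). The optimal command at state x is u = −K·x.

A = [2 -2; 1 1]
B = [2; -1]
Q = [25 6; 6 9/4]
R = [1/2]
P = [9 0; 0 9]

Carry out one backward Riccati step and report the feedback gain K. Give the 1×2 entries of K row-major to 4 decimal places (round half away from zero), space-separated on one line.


BᵀP = [18.0000 -9.0000]
S = R + BᵀPB = [1/2] + [45.0000] = [45.5000]
BᵀPA = [27.0000 -45.0000]
K = S⁻¹·BᵀPA = [0.5934 -0.9890]
A−BK = [0.8132 -0.0220; 1.5934 0.0110]
AᵀP(A−BK) = [28.9780 -0.2967; -0.2967 0.4945]
P' = Q + AᵀP(A−BK) = [53.9780 5.7033; 5.7033 2.7445]
tr(P') = 56.7225

0.5934 -0.9890


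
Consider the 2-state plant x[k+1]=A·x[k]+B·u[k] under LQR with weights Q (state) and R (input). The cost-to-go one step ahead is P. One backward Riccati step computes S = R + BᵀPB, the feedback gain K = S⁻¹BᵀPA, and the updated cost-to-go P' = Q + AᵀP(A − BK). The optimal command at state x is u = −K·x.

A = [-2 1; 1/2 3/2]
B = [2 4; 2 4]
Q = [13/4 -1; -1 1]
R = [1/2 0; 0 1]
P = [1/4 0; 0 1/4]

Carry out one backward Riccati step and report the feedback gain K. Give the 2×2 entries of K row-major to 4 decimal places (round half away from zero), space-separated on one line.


-0.1154 0.1923 -0.1154 0.1923

BᵀP = [0.5000 0.5000; 1.0000 1.0000]
S = R + BᵀPB = [1/2 0; 0 1] + [2.0000 4.0000; 4.0000 8.0000] = [2.5000 4.0000; 4.0000 9.0000]
BᵀPA = [-0.7500 1.2500; -1.5000 2.5000]
K = S⁻¹·BᵀPA = [-0.1154 0.1923; -0.1154 0.1923]
A−BK = [-1.3077 -0.1538; 1.1923 0.3462]
AᵀP(A−BK) = [0.8029 0.1202; 0.1202 0.0913]
P' = Q + AᵀP(A−BK) = [4.0529 -0.8798; -0.8798 1.0913]
tr(P') = 5.1442


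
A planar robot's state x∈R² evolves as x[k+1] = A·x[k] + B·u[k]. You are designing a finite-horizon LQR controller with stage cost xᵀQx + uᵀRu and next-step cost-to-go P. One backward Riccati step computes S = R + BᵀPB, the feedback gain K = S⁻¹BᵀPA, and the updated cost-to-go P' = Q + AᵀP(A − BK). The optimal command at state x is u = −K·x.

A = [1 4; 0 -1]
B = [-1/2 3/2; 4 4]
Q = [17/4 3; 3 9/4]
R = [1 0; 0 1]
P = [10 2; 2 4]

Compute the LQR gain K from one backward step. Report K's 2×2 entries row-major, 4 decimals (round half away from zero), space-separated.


-0.4644 -2.0384 0.4749 1.8339

BᵀP = [3.0000 15.0000; 23.0000 19.0000]
S = R + BᵀPB = [1 0; 0 1] + [58.5000 64.5000; 64.5000 110.5000] = [59.5000 64.5000; 64.5000 111.5000]
BᵀPA = [3.0000 -3.0000; 23.0000 73.0000]
K = S⁻¹·BᵀPA = [-0.4644 -2.0384; 0.4749 1.8339]
A−BK = [0.0554 0.2300; -0.0420 -0.1819]
AᵀP(A−BK) = [0.4697 1.9361; 1.9361 8.0121]
P' = Q + AᵀP(A−BK) = [4.7197 4.9361; 4.9361 10.2621]
tr(P') = 14.9818


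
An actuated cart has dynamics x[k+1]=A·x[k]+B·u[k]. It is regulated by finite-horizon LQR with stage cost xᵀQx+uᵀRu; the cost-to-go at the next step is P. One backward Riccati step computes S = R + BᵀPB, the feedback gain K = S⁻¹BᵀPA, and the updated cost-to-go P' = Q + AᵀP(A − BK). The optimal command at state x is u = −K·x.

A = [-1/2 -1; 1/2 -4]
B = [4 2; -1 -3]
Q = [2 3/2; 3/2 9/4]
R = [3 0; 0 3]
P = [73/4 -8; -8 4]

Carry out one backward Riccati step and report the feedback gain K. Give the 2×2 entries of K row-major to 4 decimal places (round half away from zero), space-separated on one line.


BᵀP = [81.0000 -36.0000; 60.5000 -28.0000]
S = R + BᵀPB = [3 0; 0 3] + [360.0000 270.0000; 270.0000 205.0000] = [363.0000 270.0000; 270.0000 208.0000]
BᵀPA = [-58.5000 63.0000; -44.2500 51.5000]
K = S⁻¹·BᵀPA = [-0.0847 -0.3076; -0.1028 0.6469]
A−BK = [0.0444 -1.0634; 0.1069 -2.3669]
AᵀP(A−BK) = [0.0590 -0.2450; -0.2450 4.3142]
P' = Q + AᵀP(A−BK) = [2.0590 1.2550; 1.2550 6.5642]
tr(P') = 8.6232

-0.0847 -0.3076 -0.1028 0.6469


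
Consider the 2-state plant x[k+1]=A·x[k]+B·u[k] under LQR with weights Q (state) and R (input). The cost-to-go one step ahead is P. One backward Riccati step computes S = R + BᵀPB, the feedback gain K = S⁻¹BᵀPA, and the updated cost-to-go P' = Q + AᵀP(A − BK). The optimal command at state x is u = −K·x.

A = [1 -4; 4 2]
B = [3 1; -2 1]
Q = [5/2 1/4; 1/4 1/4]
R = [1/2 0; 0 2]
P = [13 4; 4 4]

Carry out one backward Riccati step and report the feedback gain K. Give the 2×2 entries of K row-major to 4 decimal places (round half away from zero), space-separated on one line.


BᵀP = [31.0000 4.0000; 17.0000 8.0000]
S = R + BᵀPB = [1/2 0; 0 2] + [85.0000 35.0000; 35.0000 25.0000] = [85.5000 35.0000; 35.0000 27.0000]
BᵀPA = [47.0000 -116.0000; 49.0000 -52.0000]
K = S⁻¹·BᵀPA = [-0.4116 -1.2109; 2.3484 -0.3563]
A−BK = [-0.1135 -0.0111; 0.8283 -0.0655]
AᵀP(A−BK) = [13.2746 -1.6317; -1.6317 1.0115]
P' = Q + AᵀP(A−BK) = [15.7746 -1.3817; -1.3817 1.2615]
tr(P') = 17.0361

-0.4116 -1.2109 2.3484 -0.3563


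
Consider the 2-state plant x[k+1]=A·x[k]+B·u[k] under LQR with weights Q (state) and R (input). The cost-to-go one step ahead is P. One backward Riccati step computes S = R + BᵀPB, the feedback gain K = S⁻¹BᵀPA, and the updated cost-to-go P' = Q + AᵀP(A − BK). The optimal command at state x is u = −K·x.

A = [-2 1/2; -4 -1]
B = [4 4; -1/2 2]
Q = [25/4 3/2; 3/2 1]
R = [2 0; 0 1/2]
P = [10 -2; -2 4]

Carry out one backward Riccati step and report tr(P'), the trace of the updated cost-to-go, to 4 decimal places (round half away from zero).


11.7054

BᵀP = [41.0000 -10.0000; 36.0000 0.0000]
S = R + BᵀPB = [2 0; 0 1/2] + [169.0000 144.0000; 144.0000 144.0000] = [171.0000 144.0000; 144.0000 144.5000]
BᵀPA = [-42.0000 30.5000; -72.0000 18.0000]
K = S⁻¹·BᵀPA = [1.0819 0.4568; -1.5764 -0.3307]
A−BK = [-0.0219 -0.0046; -0.3062 -0.1102]
AᵀP(A−BK) = [3.9366 1.3775; 1.3775 0.5188]
P' = Q + AᵀP(A−BK) = [10.1866 2.8775; 2.8775 1.5188]
tr(P') = 11.7054


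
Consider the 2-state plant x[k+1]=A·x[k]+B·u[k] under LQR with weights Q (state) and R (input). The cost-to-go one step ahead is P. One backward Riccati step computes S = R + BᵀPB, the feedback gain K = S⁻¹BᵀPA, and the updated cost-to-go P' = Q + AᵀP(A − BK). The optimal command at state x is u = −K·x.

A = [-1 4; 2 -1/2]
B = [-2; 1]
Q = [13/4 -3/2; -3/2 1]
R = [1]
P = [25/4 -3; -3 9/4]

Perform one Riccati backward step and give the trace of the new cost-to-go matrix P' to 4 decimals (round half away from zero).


9.9876

BᵀP = [-15.5000 8.2500]
S = R + BᵀPB = [1] + [39.2500] = [40.2500]
BᵀPA = [32.0000 -66.1250]
K = S⁻¹·BᵀPA = [0.7950 -1.6429]
A−BK = [0.5901 0.7143; 1.2050 1.1429]
AᵀP(A−BK) = [1.8090 -0.1786; -0.1786 3.9286]
P' = Q + AᵀP(A−BK) = [5.0590 -1.6786; -1.6786 4.9286]
tr(P') = 9.9876


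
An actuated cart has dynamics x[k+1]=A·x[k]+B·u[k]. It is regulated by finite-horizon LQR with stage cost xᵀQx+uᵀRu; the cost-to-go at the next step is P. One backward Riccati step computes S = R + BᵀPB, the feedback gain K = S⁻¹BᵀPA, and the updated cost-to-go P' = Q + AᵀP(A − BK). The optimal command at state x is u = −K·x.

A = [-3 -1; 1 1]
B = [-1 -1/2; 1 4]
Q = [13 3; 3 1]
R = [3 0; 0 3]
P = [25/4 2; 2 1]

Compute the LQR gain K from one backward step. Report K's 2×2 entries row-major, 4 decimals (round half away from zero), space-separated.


BᵀP = [-4.2500 -1.0000; 4.8750 3.0000]
S = R + BᵀPB = [3 0; 0 3] + [3.2500 -1.8750; -1.8750 9.5625] = [6.2500 -1.8750; -1.8750 12.5625]
BᵀPA = [11.7500 3.2500; -11.6250 -1.8750]
K = S⁻¹·BᵀPA = [1.6775 0.4975; -0.6750 -0.0750]
A−BK = [-1.6600 -0.5400; 2.0225 0.8025]
AᵀP(A−BK) = [17.6925 5.0325; 5.0325 1.4925]
P' = Q + AᵀP(A−BK) = [30.6925 8.0325; 8.0325 2.4925]
tr(P') = 33.1850

1.6775 0.4975 -0.6750 -0.0750


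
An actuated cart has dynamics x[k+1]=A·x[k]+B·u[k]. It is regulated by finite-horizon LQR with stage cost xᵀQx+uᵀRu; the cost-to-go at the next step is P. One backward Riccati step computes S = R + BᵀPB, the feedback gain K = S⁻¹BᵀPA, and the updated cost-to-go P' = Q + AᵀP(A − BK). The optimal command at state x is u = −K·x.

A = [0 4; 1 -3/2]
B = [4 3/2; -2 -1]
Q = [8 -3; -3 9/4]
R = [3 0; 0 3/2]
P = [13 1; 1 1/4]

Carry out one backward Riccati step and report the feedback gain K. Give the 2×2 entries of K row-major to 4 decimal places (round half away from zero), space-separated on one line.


BᵀP = [50.0000 3.5000; 18.5000 1.2500]
S = R + BᵀPB = [3 0; 0 3/2] + [193.0000 71.5000; 71.5000 26.5000] = [196.0000 71.5000; 71.5000 28.0000]
BᵀPA = [3.5000 194.7500; 1.2500 72.1250]
K = S⁻¹·BᵀPA = [0.0230 0.7879; -0.0140 0.5639]
A−BK = [-0.0709 0.0025; 1.0319 0.6397]
AᵀP(A−BK) = [0.1871 0.1624; 0.1624 2.4450]
P' = Q + AᵀP(A−BK) = [8.1871 -2.8376; -2.8376 4.6950]
tr(P') = 12.8821

0.0230 0.7879 -0.0140 0.5639


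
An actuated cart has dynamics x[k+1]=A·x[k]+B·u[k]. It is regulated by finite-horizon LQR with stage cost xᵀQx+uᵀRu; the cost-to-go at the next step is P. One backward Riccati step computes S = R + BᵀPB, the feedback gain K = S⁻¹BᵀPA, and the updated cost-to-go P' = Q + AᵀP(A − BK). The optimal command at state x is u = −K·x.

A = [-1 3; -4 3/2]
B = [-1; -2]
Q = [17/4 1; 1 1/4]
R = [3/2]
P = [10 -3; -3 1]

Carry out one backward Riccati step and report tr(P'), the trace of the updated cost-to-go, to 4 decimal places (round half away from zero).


40.2500

BᵀP = [-4.0000 1.0000]
S = R + BᵀPB = [3/2] + [2.0000] = [3.5000]
BᵀPA = [0.0000 -10.5000]
K = S⁻¹·BᵀPA = [0.0000 -3.0000]
A−BK = [-1.0000 0.0000; -4.0000 -4.5000]
AᵀP(A−BK) = [2.0000 4.5000; 4.5000 33.7500]
P' = Q + AᵀP(A−BK) = [6.2500 5.5000; 5.5000 34.0000]
tr(P') = 40.2500


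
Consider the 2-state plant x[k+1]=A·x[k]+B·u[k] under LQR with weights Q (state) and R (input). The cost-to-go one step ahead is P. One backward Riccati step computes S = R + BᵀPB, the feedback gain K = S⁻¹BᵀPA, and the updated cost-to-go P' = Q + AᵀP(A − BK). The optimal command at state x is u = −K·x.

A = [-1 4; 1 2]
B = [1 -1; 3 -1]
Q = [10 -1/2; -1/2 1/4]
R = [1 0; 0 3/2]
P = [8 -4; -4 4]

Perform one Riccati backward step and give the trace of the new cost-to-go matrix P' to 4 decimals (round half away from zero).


BᵀP = [-4.0000 8.0000; -4.0000 0.0000]
S = R + BᵀPB = [1 0; 0 3/2] + [20.0000 -4.0000; -4.0000 4.0000] = [21.0000 -4.0000; -4.0000 5.5000]
BᵀPA = [12.0000 0.0000; 4.0000 -16.0000]
K = S⁻¹·BᵀPA = [0.8241 -0.6432; 1.3266 -3.3769]
A−BK = [-0.4975 1.2663; -0.1457 0.5528]
AᵀP(A−BK) = [4.8040 -10.7739; -10.7739 25.9698]
P' = Q + AᵀP(A−BK) = [14.8040 -11.2739; -11.2739 26.2198]
tr(P') = 41.0239

41.0239


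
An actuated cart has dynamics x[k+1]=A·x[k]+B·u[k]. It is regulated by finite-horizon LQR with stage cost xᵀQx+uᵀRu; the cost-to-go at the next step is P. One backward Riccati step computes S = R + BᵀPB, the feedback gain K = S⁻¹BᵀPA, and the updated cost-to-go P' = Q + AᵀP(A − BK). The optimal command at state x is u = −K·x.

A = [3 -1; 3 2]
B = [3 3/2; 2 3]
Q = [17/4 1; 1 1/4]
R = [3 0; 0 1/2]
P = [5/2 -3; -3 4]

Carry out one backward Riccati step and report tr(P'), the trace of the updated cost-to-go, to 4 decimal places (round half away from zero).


BᵀP = [1.5000 -1.0000; -5.2500 7.5000]
S = R + BᵀPB = [3 0; 0 1/2] + [2.5000 -0.7500; -0.7500 14.6250] = [5.5000 -0.7500; -0.7500 15.1250]
BᵀPA = [1.5000 -3.5000; 6.7500 20.2500]
K = S⁻¹·BᵀPA = [0.3359 -0.4569; 0.4629 1.3162]
A−BK = [1.2980 -1.6036; 0.9395 -1.0348]
AᵀP(A−BK) = [0.8714 -0.6989; -0.6989 2.2481]
P' = Q + AᵀP(A−BK) = [5.1214 0.3011; 0.3011 2.4981]
tr(P') = 7.6195

7.6195


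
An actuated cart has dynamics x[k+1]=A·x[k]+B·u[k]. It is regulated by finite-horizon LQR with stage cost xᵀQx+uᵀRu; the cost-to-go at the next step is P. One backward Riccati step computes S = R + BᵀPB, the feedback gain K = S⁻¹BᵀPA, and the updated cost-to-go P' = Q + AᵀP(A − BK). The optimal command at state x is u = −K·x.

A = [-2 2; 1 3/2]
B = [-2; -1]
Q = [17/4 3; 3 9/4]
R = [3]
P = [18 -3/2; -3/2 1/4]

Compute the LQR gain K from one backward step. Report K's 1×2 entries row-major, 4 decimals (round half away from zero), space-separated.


BᵀP = [-34.5000 2.7500]
S = R + BᵀPB = [3] + [66.2500] = [69.2500]
BᵀPA = [71.7500 -64.8750]
K = S⁻¹·BᵀPA = [1.0361 -0.9368]
A−BK = [0.0722 0.1264; 2.0361 0.5632]
AᵀP(A−BK) = [3.9097 -2.9079; -2.9079 2.7861]
P' = Q + AᵀP(A−BK) = [8.1597 0.0921; 0.0921 5.0361]
tr(P') = 13.1958

1.0361 -0.9368


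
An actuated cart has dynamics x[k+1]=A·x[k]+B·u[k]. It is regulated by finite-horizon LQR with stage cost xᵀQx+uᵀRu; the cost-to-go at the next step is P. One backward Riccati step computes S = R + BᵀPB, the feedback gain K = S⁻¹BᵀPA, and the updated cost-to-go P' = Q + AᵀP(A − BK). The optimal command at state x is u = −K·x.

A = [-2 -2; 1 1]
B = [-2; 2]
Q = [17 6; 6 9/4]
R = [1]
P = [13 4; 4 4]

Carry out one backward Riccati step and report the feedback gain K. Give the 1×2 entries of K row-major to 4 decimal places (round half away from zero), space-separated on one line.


0.9730 0.9730

BᵀP = [-18.0000 0.0000]
S = R + BᵀPB = [1] + [36.0000] = [37.0000]
BᵀPA = [36.0000 36.0000]
K = S⁻¹·BᵀPA = [0.9730 0.9730]
A−BK = [-0.0541 -0.0541; -0.9459 -0.9459]
AᵀP(A−BK) = [4.9730 4.9730; 4.9730 4.9730]
P' = Q + AᵀP(A−BK) = [21.9730 10.9730; 10.9730 7.2230]
tr(P') = 29.1959
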